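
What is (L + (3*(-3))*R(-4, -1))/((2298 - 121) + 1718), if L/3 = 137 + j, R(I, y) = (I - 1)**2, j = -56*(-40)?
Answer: 6906/3895 ≈ 1.7730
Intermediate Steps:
j = 2240
R(I, y) = (-1 + I)**2
L = 7131 (L = 3*(137 + 2240) = 3*2377 = 7131)
(L + (3*(-3))*R(-4, -1))/((2298 - 121) + 1718) = (7131 + (3*(-3))*(-1 - 4)**2)/((2298 - 121) + 1718) = (7131 - 9*(-5)**2)/(2177 + 1718) = (7131 - 9*25)/3895 = (7131 - 225)*(1/3895) = 6906*(1/3895) = 6906/3895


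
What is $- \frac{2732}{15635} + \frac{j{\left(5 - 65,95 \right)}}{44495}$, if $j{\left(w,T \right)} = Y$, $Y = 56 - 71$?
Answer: $- \frac{24358973}{139135865} \approx -0.17507$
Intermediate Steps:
$Y = -15$
$j{\left(w,T \right)} = -15$
$- \frac{2732}{15635} + \frac{j{\left(5 - 65,95 \right)}}{44495} = - \frac{2732}{15635} - \frac{15}{44495} = \left(-2732\right) \frac{1}{15635} - \frac{3}{8899} = - \frac{2732}{15635} - \frac{3}{8899} = - \frac{24358973}{139135865}$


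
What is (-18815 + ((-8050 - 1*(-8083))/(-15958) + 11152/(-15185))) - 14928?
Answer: -8176857471611/242322230 ≈ -33744.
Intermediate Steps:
(-18815 + ((-8050 - 1*(-8083))/(-15958) + 11152/(-15185))) - 14928 = (-18815 + ((-8050 + 8083)*(-1/15958) + 11152*(-1/15185))) - 14928 = (-18815 + (33*(-1/15958) - 11152/15185)) - 14928 = (-18815 + (-33/15958 - 11152/15185)) - 14928 = (-18815 - 178464721/242322230) - 14928 = -4559471222171/242322230 - 14928 = -8176857471611/242322230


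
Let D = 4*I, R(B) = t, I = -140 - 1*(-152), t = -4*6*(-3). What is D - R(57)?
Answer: -24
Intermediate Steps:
t = 72 (t = -24*(-3) = 72)
I = 12 (I = -140 + 152 = 12)
R(B) = 72
D = 48 (D = 4*12 = 48)
D - R(57) = 48 - 1*72 = 48 - 72 = -24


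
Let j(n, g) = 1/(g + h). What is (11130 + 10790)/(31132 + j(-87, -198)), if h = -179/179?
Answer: 4362080/6195267 ≈ 0.70410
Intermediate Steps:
h = -1 (h = -179*1/179 = -1)
j(n, g) = 1/(-1 + g) (j(n, g) = 1/(g - 1) = 1/(-1 + g))
(11130 + 10790)/(31132 + j(-87, -198)) = (11130 + 10790)/(31132 + 1/(-1 - 198)) = 21920/(31132 + 1/(-199)) = 21920/(31132 - 1/199) = 21920/(6195267/199) = 21920*(199/6195267) = 4362080/6195267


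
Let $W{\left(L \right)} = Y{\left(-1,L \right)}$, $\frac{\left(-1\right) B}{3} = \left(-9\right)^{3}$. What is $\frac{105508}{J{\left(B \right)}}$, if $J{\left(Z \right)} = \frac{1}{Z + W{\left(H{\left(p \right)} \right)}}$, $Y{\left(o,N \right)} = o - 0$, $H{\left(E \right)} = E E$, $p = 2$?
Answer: $230640488$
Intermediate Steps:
$H{\left(E \right)} = E^{2}$
$B = 2187$ ($B = - 3 \left(-9\right)^{3} = \left(-3\right) \left(-729\right) = 2187$)
$Y{\left(o,N \right)} = o$ ($Y{\left(o,N \right)} = o + 0 = o$)
$W{\left(L \right)} = -1$
$J{\left(Z \right)} = \frac{1}{-1 + Z}$ ($J{\left(Z \right)} = \frac{1}{Z - 1} = \frac{1}{-1 + Z}$)
$\frac{105508}{J{\left(B \right)}} = \frac{105508}{\frac{1}{-1 + 2187}} = \frac{105508}{\frac{1}{2186}} = 105508 \frac{1}{\frac{1}{2186}} = 105508 \cdot 2186 = 230640488$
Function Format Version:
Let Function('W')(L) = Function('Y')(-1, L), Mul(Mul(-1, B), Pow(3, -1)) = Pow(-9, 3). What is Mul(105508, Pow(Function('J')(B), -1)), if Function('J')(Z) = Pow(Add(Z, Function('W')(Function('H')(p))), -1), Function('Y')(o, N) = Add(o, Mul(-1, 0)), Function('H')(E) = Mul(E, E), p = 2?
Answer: 230640488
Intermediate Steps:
Function('H')(E) = Pow(E, 2)
B = 2187 (B = Mul(-3, Pow(-9, 3)) = Mul(-3, -729) = 2187)
Function('Y')(o, N) = o (Function('Y')(o, N) = Add(o, 0) = o)
Function('W')(L) = -1
Function('J')(Z) = Pow(Add(-1, Z), -1) (Function('J')(Z) = Pow(Add(Z, -1), -1) = Pow(Add(-1, Z), -1))
Mul(105508, Pow(Function('J')(B), -1)) = Mul(105508, Pow(Pow(Add(-1, 2187), -1), -1)) = Mul(105508, Pow(Pow(2186, -1), -1)) = Mul(105508, Pow(Rational(1, 2186), -1)) = Mul(105508, 2186) = 230640488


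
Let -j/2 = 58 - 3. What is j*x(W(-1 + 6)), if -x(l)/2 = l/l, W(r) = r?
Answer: 220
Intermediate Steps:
j = -110 (j = -2*(58 - 3) = -2*55 = -110)
x(l) = -2 (x(l) = -2*l/l = -2*1 = -2)
j*x(W(-1 + 6)) = -110*(-2) = 220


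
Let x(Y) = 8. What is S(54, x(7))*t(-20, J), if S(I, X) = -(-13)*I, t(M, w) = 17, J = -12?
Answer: 11934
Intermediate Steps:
S(I, X) = 13*I
S(54, x(7))*t(-20, J) = (13*54)*17 = 702*17 = 11934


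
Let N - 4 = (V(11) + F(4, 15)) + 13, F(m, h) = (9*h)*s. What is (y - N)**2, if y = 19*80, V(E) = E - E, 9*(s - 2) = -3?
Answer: 1633284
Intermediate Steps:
s = 5/3 (s = 2 + (1/9)*(-3) = 2 - 1/3 = 5/3 ≈ 1.6667)
V(E) = 0
F(m, h) = 15*h (F(m, h) = (9*h)*(5/3) = 15*h)
N = 242 (N = 4 + ((0 + 15*15) + 13) = 4 + ((0 + 225) + 13) = 4 + (225 + 13) = 4 + 238 = 242)
y = 1520
(y - N)**2 = (1520 - 1*242)**2 = (1520 - 242)**2 = 1278**2 = 1633284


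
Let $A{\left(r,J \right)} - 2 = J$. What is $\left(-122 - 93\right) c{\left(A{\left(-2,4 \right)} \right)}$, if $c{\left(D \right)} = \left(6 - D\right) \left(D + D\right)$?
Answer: $0$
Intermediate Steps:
$A{\left(r,J \right)} = 2 + J$
$c{\left(D \right)} = 2 D \left(6 - D\right)$ ($c{\left(D \right)} = \left(6 - D\right) 2 D = 2 D \left(6 - D\right)$)
$\left(-122 - 93\right) c{\left(A{\left(-2,4 \right)} \right)} = \left(-122 - 93\right) 2 \left(2 + 4\right) \left(6 - \left(2 + 4\right)\right) = - 215 \cdot 2 \cdot 6 \left(6 - 6\right) = - 215 \cdot 2 \cdot 6 \cdot 0 = \left(-215\right) 0 = 0$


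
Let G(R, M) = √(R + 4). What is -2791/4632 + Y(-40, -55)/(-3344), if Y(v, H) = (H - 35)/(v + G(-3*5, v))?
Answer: -104529901/173287752 - 5*I*√11/299288 ≈ -0.60322 - 5.5409e-5*I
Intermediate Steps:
G(R, M) = √(4 + R)
Y(v, H) = (-35 + H)/(v + I*√11) (Y(v, H) = (H - 35)/(v + √(4 - 3*5)) = (-35 + H)/(v + √(4 - 15)) = (-35 + H)/(v + √(-11)) = (-35 + H)/(v + I*√11))
-2791/4632 + Y(-40, -55)/(-3344) = -2791/4632 + ((-35 - 55)/(-40 + I*√11))/(-3344) = -2791*1/4632 + (-90/(-40 + I*√11))*(-1/3344) = -2791/4632 - 90/(-40 + I*√11)*(-1/3344) = -2791/4632 + 45/(1672*(-40 + I*√11))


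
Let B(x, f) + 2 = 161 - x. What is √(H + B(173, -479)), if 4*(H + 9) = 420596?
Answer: √105126 ≈ 324.23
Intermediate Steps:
H = 105140 (H = -9 + (¼)*420596 = -9 + 105149 = 105140)
B(x, f) = 159 - x (B(x, f) = -2 + (161 - x) = 159 - x)
√(H + B(173, -479)) = √(105140 + (159 - 1*173)) = √(105140 + (159 - 173)) = √(105140 - 14) = √105126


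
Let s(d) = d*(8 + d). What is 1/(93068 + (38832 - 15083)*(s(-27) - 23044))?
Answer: -1/534995651 ≈ -1.8692e-9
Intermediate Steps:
1/(93068 + (38832 - 15083)*(s(-27) - 23044)) = 1/(93068 + (38832 - 15083)*(-27*(8 - 27) - 23044)) = 1/(93068 + 23749*(-27*(-19) - 23044)) = 1/(93068 + 23749*(513 - 23044)) = 1/(93068 + 23749*(-22531)) = 1/(93068 - 535088719) = 1/(-534995651) = -1/534995651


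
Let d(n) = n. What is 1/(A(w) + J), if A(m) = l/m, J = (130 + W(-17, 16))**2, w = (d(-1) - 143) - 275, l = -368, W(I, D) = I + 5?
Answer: 419/5834524 ≈ 7.1814e-5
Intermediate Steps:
W(I, D) = 5 + I
w = -419 (w = (-1 - 143) - 275 = -144 - 275 = -419)
J = 13924 (J = (130 + (5 - 17))**2 = (130 - 12)**2 = 118**2 = 13924)
A(m) = -368/m
1/(A(w) + J) = 1/(-368/(-419) + 13924) = 1/(-368*(-1/419) + 13924) = 1/(368/419 + 13924) = 1/(5834524/419) = 419/5834524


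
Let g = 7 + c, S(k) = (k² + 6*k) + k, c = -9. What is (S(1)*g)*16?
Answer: -256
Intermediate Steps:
S(k) = k² + 7*k
g = -2 (g = 7 - 9 = -2)
(S(1)*g)*16 = ((1*(7 + 1))*(-2))*16 = ((1*8)*(-2))*16 = (8*(-2))*16 = -16*16 = -256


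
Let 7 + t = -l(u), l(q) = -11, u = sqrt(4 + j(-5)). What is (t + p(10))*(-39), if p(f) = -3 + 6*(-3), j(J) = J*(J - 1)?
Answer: 663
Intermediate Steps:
j(J) = J*(-1 + J)
u = sqrt(34) (u = sqrt(4 - 5*(-1 - 5)) = sqrt(4 - 5*(-6)) = sqrt(4 + 30) = sqrt(34) ≈ 5.8309)
t = 4 (t = -7 - 1*(-11) = -7 + 11 = 4)
p(f) = -21 (p(f) = -3 - 18 = -21)
(t + p(10))*(-39) = (4 - 21)*(-39) = -17*(-39) = 663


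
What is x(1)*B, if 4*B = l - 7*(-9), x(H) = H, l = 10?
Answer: 73/4 ≈ 18.250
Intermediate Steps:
B = 73/4 (B = (10 - 7*(-9))/4 = (10 + 63)/4 = (¼)*73 = 73/4 ≈ 18.250)
x(1)*B = 1*(73/4) = 73/4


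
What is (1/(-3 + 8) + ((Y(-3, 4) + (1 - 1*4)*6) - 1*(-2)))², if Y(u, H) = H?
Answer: 3481/25 ≈ 139.24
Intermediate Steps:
(1/(-3 + 8) + ((Y(-3, 4) + (1 - 1*4)*6) - 1*(-2)))² = (1/(-3 + 8) + ((4 + (1 - 1*4)*6) - 1*(-2)))² = (1/5 + ((4 + (1 - 4)*6) + 2))² = (⅕ + ((4 - 3*6) + 2))² = (⅕ + ((4 - 18) + 2))² = (⅕ + (-14 + 2))² = (⅕ - 12)² = (-59/5)² = 3481/25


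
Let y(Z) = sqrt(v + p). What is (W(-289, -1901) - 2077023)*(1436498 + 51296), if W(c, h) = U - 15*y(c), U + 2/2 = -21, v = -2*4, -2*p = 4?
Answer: -3090215088730 - 22316910*I*sqrt(10) ≈ -3.0902e+12 - 7.0572e+7*I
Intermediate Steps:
p = -2 (p = -1/2*4 = -2)
v = -8
U = -22 (U = -1 - 21 = -22)
y(Z) = I*sqrt(10) (y(Z) = sqrt(-8 - 2) = sqrt(-10) = I*sqrt(10))
W(c, h) = -22 - 15*I*sqrt(10)
(W(-289, -1901) - 2077023)*(1436498 + 51296) = ((-22 - 15*I*sqrt(10)) - 2077023)*(1436498 + 51296) = (-2077045 - 15*I*sqrt(10))*1487794 = -3090215088730 - 22316910*I*sqrt(10)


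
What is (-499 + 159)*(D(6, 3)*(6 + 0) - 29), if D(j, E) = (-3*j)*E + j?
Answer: 107780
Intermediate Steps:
D(j, E) = j - 3*E*j (D(j, E) = -3*E*j + j = j - 3*E*j)
(-499 + 159)*(D(6, 3)*(6 + 0) - 29) = (-499 + 159)*((6*(1 - 3*3))*(6 + 0) - 29) = -340*((6*(1 - 9))*6 - 29) = -340*((6*(-8))*6 - 29) = -340*(-48*6 - 29) = -340*(-288 - 29) = -340*(-317) = 107780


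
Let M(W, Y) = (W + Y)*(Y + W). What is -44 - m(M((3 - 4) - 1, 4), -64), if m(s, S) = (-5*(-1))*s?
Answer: -64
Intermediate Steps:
M(W, Y) = (W + Y)**2 (M(W, Y) = (W + Y)*(W + Y) = (W + Y)**2)
m(s, S) = 5*s
-44 - m(M((3 - 4) - 1, 4), -64) = -44 - 5*(((3 - 4) - 1) + 4)**2 = -44 - 5*((-1 - 1) + 4)**2 = -44 - 5*(-2 + 4)**2 = -44 - 5*2**2 = -44 - 5*4 = -44 - 1*20 = -44 - 20 = -64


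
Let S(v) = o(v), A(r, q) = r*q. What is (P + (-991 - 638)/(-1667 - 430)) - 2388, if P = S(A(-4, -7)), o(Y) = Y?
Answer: -549699/233 ≈ -2359.2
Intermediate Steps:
A(r, q) = q*r
S(v) = v
P = 28 (P = -7*(-4) = 28)
(P + (-991 - 638)/(-1667 - 430)) - 2388 = (28 + (-991 - 638)/(-1667 - 430)) - 2388 = (28 - 1629/(-2097)) - 2388 = (28 - 1629*(-1/2097)) - 2388 = (28 + 181/233) - 2388 = 6705/233 - 2388 = -549699/233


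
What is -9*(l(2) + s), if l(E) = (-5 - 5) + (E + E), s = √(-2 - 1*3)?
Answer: 54 - 9*I*√5 ≈ 54.0 - 20.125*I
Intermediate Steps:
s = I*√5 (s = √(-2 - 3) = √(-5) = I*√5 ≈ 2.2361*I)
l(E) = -10 + 2*E
-9*(l(2) + s) = -9*((-10 + 2*2) + I*√5) = -9*((-10 + 4) + I*√5) = -9*(-6 + I*√5) = 54 - 9*I*√5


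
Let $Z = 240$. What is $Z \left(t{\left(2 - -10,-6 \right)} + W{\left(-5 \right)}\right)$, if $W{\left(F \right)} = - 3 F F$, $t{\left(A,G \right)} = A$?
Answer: $-15120$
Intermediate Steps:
$W{\left(F \right)} = - 3 F^{2}$
$Z \left(t{\left(2 - -10,-6 \right)} + W{\left(-5 \right)}\right) = 240 \left(\left(2 - -10\right) - 3 \left(-5\right)^{2}\right) = 240 \left(\left(2 + 10\right) - 75\right) = 240 \left(12 - 75\right) = 240 \left(-63\right) = -15120$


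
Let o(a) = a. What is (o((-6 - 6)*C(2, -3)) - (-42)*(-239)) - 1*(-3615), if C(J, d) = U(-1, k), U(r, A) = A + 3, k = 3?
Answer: -6495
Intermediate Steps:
U(r, A) = 3 + A
C(J, d) = 6 (C(J, d) = 3 + 3 = 6)
(o((-6 - 6)*C(2, -3)) - (-42)*(-239)) - 1*(-3615) = ((-6 - 6)*6 - (-42)*(-239)) - 1*(-3615) = (-12*6 - 1*10038) + 3615 = (-72 - 10038) + 3615 = -10110 + 3615 = -6495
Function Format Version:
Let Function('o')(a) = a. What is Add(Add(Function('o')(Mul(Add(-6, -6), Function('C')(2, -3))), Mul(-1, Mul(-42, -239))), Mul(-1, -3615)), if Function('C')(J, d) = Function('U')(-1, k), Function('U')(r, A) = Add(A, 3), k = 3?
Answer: -6495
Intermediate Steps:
Function('U')(r, A) = Add(3, A)
Function('C')(J, d) = 6 (Function('C')(J, d) = Add(3, 3) = 6)
Add(Add(Function('o')(Mul(Add(-6, -6), Function('C')(2, -3))), Mul(-1, Mul(-42, -239))), Mul(-1, -3615)) = Add(Add(Mul(Add(-6, -6), 6), Mul(-1, Mul(-42, -239))), Mul(-1, -3615)) = Add(Add(Mul(-12, 6), Mul(-1, 10038)), 3615) = Add(Add(-72, -10038), 3615) = Add(-10110, 3615) = -6495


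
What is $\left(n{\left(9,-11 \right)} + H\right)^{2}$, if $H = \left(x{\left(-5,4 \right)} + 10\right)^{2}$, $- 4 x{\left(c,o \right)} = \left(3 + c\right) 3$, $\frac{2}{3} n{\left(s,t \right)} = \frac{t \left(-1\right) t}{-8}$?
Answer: $\frac{6145441}{256} \approx 24006.0$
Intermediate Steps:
$n{\left(s,t \right)} = \frac{3 t^{2}}{16}$ ($n{\left(s,t \right)} = \frac{3 \frac{t \left(-1\right) t}{-8}}{2} = \frac{3 - t t \left(- \frac{1}{8}\right)}{2} = \frac{3 - t^{2} \left(- \frac{1}{8}\right)}{2} = \frac{3 \frac{t^{2}}{8}}{2} = \frac{3 t^{2}}{16}$)
$x{\left(c,o \right)} = - \frac{9}{4} - \frac{3 c}{4}$ ($x{\left(c,o \right)} = - \frac{\left(3 + c\right) 3}{4} = - \frac{9 + 3 c}{4} = - \frac{9}{4} - \frac{3 c}{4}$)
$H = \frac{529}{4}$ ($H = \left(\left(- \frac{9}{4} - - \frac{15}{4}\right) + 10\right)^{2} = \left(\left(- \frac{9}{4} + \frac{15}{4}\right) + 10\right)^{2} = \left(\frac{3}{2} + 10\right)^{2} = \left(\frac{23}{2}\right)^{2} = \frac{529}{4} \approx 132.25$)
$\left(n{\left(9,-11 \right)} + H\right)^{2} = \left(\frac{3 \left(-11\right)^{2}}{16} + \frac{529}{4}\right)^{2} = \left(\frac{3}{16} \cdot 121 + \frac{529}{4}\right)^{2} = \left(\frac{363}{16} + \frac{529}{4}\right)^{2} = \left(\frac{2479}{16}\right)^{2} = \frac{6145441}{256}$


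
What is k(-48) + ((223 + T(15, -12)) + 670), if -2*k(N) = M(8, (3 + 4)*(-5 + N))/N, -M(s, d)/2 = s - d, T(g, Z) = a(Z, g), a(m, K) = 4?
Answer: 42677/48 ≈ 889.10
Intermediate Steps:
T(g, Z) = 4
M(s, d) = -2*s + 2*d (M(s, d) = -2*(s - d) = -2*s + 2*d)
k(N) = -(-86 + 14*N)/(2*N) (k(N) = -(-2*8 + 2*((3 + 4)*(-5 + N)))/(2*N) = -(-16 + 2*(7*(-5 + N)))/(2*N) = -(-16 + 2*(-35 + 7*N))/(2*N) = -(-16 + (-70 + 14*N))/(2*N) = -(-86 + 14*N)/(2*N))
k(-48) + ((223 + T(15, -12)) + 670) = (-7 + 43/(-48)) + ((223 + 4) + 670) = (-7 + 43*(-1/48)) + (227 + 670) = (-7 - 43/48) + 897 = -379/48 + 897 = 42677/48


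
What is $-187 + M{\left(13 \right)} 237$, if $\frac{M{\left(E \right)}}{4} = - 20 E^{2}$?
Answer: $-3204427$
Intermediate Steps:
$M{\left(E \right)} = - 80 E^{2}$ ($M{\left(E \right)} = 4 \left(- 20 E^{2}\right) = - 80 E^{2}$)
$-187 + M{\left(13 \right)} 237 = -187 + - 80 \cdot 13^{2} \cdot 237 = -187 + \left(-80\right) 169 \cdot 237 = -187 - 3204240 = -3204427$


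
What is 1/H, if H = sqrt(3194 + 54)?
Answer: sqrt(203)/812 ≈ 0.017547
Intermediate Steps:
H = 4*sqrt(203) (H = sqrt(3248) = 4*sqrt(203) ≈ 56.991)
1/H = 1/(4*sqrt(203)) = sqrt(203)/812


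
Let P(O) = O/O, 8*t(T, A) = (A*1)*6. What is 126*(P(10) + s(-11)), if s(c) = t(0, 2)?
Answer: 315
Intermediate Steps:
t(T, A) = 3*A/4 (t(T, A) = ((A*1)*6)/8 = (A*6)/8 = (6*A)/8 = 3*A/4)
s(c) = 3/2 (s(c) = (¾)*2 = 3/2)
P(O) = 1
126*(P(10) + s(-11)) = 126*(1 + 3/2) = 126*(5/2) = 315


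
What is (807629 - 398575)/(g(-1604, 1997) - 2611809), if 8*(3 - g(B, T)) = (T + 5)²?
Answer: -818108/6225613 ≈ -0.13141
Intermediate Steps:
g(B, T) = 3 - (5 + T)²/8 (g(B, T) = 3 - (T + 5)²/8 = 3 - (5 + T)²/8)
(807629 - 398575)/(g(-1604, 1997) - 2611809) = (807629 - 398575)/((3 - (5 + 1997)²/8) - 2611809) = 409054/((3 - ⅛*2002²) - 2611809) = 409054/((3 - ⅛*4008004) - 2611809) = 409054/((3 - 1002001/2) - 2611809) = 409054/(-1001995/2 - 2611809) = 409054/(-6225613/2) = 409054*(-2/6225613) = -818108/6225613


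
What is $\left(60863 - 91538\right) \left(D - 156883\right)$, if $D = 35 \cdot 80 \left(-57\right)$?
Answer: $9708116025$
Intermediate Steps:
$D = -159600$ ($D = 2800 \left(-57\right) = -159600$)
$\left(60863 - 91538\right) \left(D - 156883\right) = \left(60863 - 91538\right) \left(-159600 - 156883\right) = \left(-30675\right) \left(-316483\right) = 9708116025$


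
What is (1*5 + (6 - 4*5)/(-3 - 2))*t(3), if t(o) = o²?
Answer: 351/5 ≈ 70.200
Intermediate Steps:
(1*5 + (6 - 4*5)/(-3 - 2))*t(3) = (1*5 + (6 - 4*5)/(-3 - 2))*3² = (5 + (6 - 20)/(-5))*9 = (5 - 14*(-⅕))*9 = (5 + 14/5)*9 = (39/5)*9 = 351/5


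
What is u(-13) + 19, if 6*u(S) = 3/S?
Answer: 493/26 ≈ 18.962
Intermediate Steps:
u(S) = 1/(2*S) (u(S) = (3/S)/6 = 1/(2*S))
u(-13) + 19 = (1/2)/(-13) + 19 = (1/2)*(-1/13) + 19 = -1/26 + 19 = 493/26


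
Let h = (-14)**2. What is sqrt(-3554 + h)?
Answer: I*sqrt(3358) ≈ 57.948*I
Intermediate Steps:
h = 196
sqrt(-3554 + h) = sqrt(-3554 + 196) = sqrt(-3358) = I*sqrt(3358)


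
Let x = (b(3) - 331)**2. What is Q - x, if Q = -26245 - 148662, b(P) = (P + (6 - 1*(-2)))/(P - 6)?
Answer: -2582179/9 ≈ -2.8691e+5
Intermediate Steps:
b(P) = (8 + P)/(-6 + P) (b(P) = (P + (6 + 2))/(-6 + P) = (P + 8)/(-6 + P) = (8 + P)/(-6 + P))
Q = -174907
x = 1008016/9 (x = ((8 + 3)/(-6 + 3) - 331)**2 = (11/(-3) - 331)**2 = (-1/3*11 - 331)**2 = (-11/3 - 331)**2 = (-1004/3)**2 = 1008016/9 ≈ 1.1200e+5)
Q - x = -174907 - 1*1008016/9 = -174907 - 1008016/9 = -2582179/9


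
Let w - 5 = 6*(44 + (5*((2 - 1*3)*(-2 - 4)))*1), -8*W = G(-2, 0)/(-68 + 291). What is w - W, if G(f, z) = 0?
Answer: 449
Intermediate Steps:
W = 0 (W = -0/(8*(-68 + 291)) = -0/(8*223) = -0/1784 = -⅛*0 = 0)
w = 449 (w = 5 + 6*(44 + (5*((2 - 1*3)*(-2 - 4)))*1) = 5 + 6*(44 + (5*((2 - 3)*(-6)))*1) = 5 + 6*(44 + (5*(-1*(-6)))*1) = 5 + 6*(44 + (5*6)*1) = 5 + 6*(44 + 30*1) = 5 + 6*(44 + 30) = 5 + 6*74 = 5 + 444 = 449)
w - W = 449 - 1*0 = 449 + 0 = 449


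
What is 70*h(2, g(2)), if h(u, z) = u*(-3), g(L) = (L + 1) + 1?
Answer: -420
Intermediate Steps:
g(L) = 2 + L (g(L) = (1 + L) + 1 = 2 + L)
h(u, z) = -3*u
70*h(2, g(2)) = 70*(-3*2) = 70*(-6) = -420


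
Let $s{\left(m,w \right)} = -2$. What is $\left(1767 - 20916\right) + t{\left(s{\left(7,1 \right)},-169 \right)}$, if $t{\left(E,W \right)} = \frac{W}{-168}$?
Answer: $- \frac{3216863}{168} \approx -19148.0$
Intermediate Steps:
$t{\left(E,W \right)} = - \frac{W}{168}$ ($t{\left(E,W \right)} = W \left(- \frac{1}{168}\right) = - \frac{W}{168}$)
$\left(1767 - 20916\right) + t{\left(s{\left(7,1 \right)},-169 \right)} = \left(1767 - 20916\right) - - \frac{169}{168} = -19149 + \frac{169}{168} = - \frac{3216863}{168}$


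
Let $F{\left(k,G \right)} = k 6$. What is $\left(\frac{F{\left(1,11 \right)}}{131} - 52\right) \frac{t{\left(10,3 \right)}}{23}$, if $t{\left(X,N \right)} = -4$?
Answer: $\frac{27224}{3013} \approx 9.0355$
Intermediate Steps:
$F{\left(k,G \right)} = 6 k$
$\left(\frac{F{\left(1,11 \right)}}{131} - 52\right) \frac{t{\left(10,3 \right)}}{23} = \left(\frac{6 \cdot 1}{131} - 52\right) \left(- \frac{4}{23}\right) = \left(6 \cdot \frac{1}{131} - 52\right) \left(\left(-4\right) \frac{1}{23}\right) = \left(\frac{6}{131} - 52\right) \left(- \frac{4}{23}\right) = \left(- \frac{6806}{131}\right) \left(- \frac{4}{23}\right) = \frac{27224}{3013}$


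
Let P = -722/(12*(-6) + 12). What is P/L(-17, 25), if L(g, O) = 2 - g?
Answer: 19/30 ≈ 0.63333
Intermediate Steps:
P = 361/30 (P = -722/(-72 + 12) = -722/(-60) = -722*(-1/60) = 361/30 ≈ 12.033)
P/L(-17, 25) = 361/(30*(2 - 1*(-17))) = 361/(30*(2 + 17)) = (361/30)/19 = (361/30)*(1/19) = 19/30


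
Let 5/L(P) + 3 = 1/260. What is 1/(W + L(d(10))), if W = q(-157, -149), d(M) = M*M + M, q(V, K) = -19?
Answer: -779/16101 ≈ -0.048382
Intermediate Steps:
d(M) = M + M**2 (d(M) = M**2 + M = M + M**2)
L(P) = -1300/779 (L(P) = 5/(-3 + 1/260) = 5/(-779/260) = 5*(-260/779) = -1300/779)
W = -19
1/(W + L(d(10))) = 1/(-19 - 1300/779) = 1/(-16101/779) = -779/16101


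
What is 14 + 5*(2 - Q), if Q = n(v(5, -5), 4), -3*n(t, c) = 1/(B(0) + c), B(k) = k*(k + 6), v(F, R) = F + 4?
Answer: 293/12 ≈ 24.417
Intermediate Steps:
v(F, R) = 4 + F
B(k) = k*(6 + k)
n(t, c) = -1/(3*c) (n(t, c) = -1/(3*(0*(6 + 0) + c)) = -1/(3*(0*6 + c)) = -1/(3*(0 + c)) = -1/(3*c))
Q = -1/12 (Q = -⅓/4 = -⅓*¼ = -1/12 ≈ -0.083333)
14 + 5*(2 - Q) = 14 + 5*(2 - 1*(-1/12)) = 14 + 5*(2 + 1/12) = 14 + 5*(25/12) = 14 + 125/12 = 293/12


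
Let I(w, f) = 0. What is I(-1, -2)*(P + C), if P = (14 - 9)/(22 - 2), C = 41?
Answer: 0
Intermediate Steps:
P = ¼ (P = 5/20 = 5*(1/20) = ¼ ≈ 0.25000)
I(-1, -2)*(P + C) = 0*(¼ + 41) = 0*(165/4) = 0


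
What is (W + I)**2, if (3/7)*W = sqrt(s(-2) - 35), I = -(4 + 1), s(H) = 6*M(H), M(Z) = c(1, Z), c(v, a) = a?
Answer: (15 - 7*I*sqrt(47))**2/9 ≈ -230.89 - 159.97*I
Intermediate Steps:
M(Z) = Z
s(H) = 6*H
I = -5 (I = -1*5 = -5)
W = 7*I*sqrt(47)/3 (W = 7*sqrt(6*(-2) - 35)/3 = 7*sqrt(-12 - 35)/3 = 7*sqrt(-47)/3 = 7*(I*sqrt(47))/3 = 7*I*sqrt(47)/3 ≈ 15.997*I)
(W + I)**2 = (7*I*sqrt(47)/3 - 5)**2 = (-5 + 7*I*sqrt(47)/3)**2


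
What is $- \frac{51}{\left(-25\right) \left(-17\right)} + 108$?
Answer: $\frac{2697}{25} \approx 107.88$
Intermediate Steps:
$- \frac{51}{\left(-25\right) \left(-17\right)} + 108 = - \frac{51}{425} + 108 = \left(-51\right) \frac{1}{425} + 108 = - \frac{3}{25} + 108 = \frac{2697}{25}$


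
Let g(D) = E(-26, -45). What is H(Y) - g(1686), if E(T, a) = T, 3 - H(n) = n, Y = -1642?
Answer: 1671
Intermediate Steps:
H(n) = 3 - n
g(D) = -26
H(Y) - g(1686) = (3 - 1*(-1642)) - 1*(-26) = (3 + 1642) + 26 = 1645 + 26 = 1671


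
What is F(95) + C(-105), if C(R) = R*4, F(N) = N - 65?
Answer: -390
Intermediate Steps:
F(N) = -65 + N
C(R) = 4*R
F(95) + C(-105) = (-65 + 95) + 4*(-105) = 30 - 420 = -390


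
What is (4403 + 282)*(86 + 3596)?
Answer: 17250170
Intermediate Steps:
(4403 + 282)*(86 + 3596) = 4685*3682 = 17250170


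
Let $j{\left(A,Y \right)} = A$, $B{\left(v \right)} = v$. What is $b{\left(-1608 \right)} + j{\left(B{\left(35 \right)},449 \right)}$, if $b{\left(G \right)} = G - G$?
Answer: $35$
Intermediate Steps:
$b{\left(G \right)} = 0$
$b{\left(-1608 \right)} + j{\left(B{\left(35 \right)},449 \right)} = 0 + 35 = 35$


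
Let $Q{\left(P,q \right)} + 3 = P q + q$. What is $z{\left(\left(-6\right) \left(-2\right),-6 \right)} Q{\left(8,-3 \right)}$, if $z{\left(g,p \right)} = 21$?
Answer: $-630$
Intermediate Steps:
$Q{\left(P,q \right)} = -3 + q + P q$ ($Q{\left(P,q \right)} = -3 + \left(P q + q\right) = -3 + \left(q + P q\right) = -3 + q + P q$)
$z{\left(\left(-6\right) \left(-2\right),-6 \right)} Q{\left(8,-3 \right)} = 21 \left(-3 - 3 + 8 \left(-3\right)\right) = 21 \left(-3 - 3 - 24\right) = 21 \left(-30\right) = -630$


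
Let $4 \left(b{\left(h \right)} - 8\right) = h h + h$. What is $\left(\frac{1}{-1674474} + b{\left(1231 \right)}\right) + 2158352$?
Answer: $\frac{4248991170791}{1674474} \approx 2.5375 \cdot 10^{6}$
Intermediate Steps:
$b{\left(h \right)} = 8 + \frac{h}{4} + \frac{h^{2}}{4}$ ($b{\left(h \right)} = 8 + \frac{h h + h}{4} = 8 + \frac{h^{2} + h}{4} = 8 + \frac{h + h^{2}}{4} = 8 + \left(\frac{h}{4} + \frac{h^{2}}{4}\right) = 8 + \frac{h}{4} + \frac{h^{2}}{4}$)
$\left(\frac{1}{-1674474} + b{\left(1231 \right)}\right) + 2158352 = \left(\frac{1}{-1674474} + \left(8 + \frac{1}{4} \cdot 1231 + \frac{1231^{2}}{4}\right)\right) + 2158352 = \left(- \frac{1}{1674474} + \left(8 + \frac{1231}{4} + \frac{1}{4} \cdot 1515361\right)\right) + 2158352 = \left(- \frac{1}{1674474} + \left(8 + \frac{1231}{4} + \frac{1515361}{4}\right)\right) + 2158352 = \left(- \frac{1}{1674474} + 379156\right) + 2158352 = \frac{634886863943}{1674474} + 2158352 = \frac{4248991170791}{1674474}$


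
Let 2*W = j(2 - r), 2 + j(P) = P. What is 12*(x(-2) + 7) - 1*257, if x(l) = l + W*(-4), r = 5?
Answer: -77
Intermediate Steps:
j(P) = -2 + P
W = -5/2 (W = (-2 + (2 - 1*5))/2 = (-2 + (2 - 5))/2 = (-2 - 3)/2 = (½)*(-5) = -5/2 ≈ -2.5000)
x(l) = 10 + l (x(l) = l - 5/2*(-4) = l + 10 = 10 + l)
12*(x(-2) + 7) - 1*257 = 12*((10 - 2) + 7) - 1*257 = 12*(8 + 7) - 257 = 12*15 - 257 = 180 - 257 = -77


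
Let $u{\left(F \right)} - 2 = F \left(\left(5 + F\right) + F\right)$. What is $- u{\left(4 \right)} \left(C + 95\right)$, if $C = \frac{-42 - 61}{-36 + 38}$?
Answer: $-2349$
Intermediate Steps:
$u{\left(F \right)} = 2 + F \left(5 + 2 F\right)$ ($u{\left(F \right)} = 2 + F \left(\left(5 + F\right) + F\right) = 2 + F \left(5 + 2 F\right)$)
$C = - \frac{103}{2} \approx -51.5$
$- u{\left(4 \right)} \left(C + 95\right) = - \left(2 + 2 \cdot 4^{2} + 5 \cdot 4\right) \left(- \frac{103}{2} + 95\right) = - \frac{\left(2 + 2 \cdot 16 + 20\right) 87}{2} = - \frac{\left(2 + 32 + 20\right) 87}{2} = - \frac{54 \cdot 87}{2} = \left(-1\right) 2349 = -2349$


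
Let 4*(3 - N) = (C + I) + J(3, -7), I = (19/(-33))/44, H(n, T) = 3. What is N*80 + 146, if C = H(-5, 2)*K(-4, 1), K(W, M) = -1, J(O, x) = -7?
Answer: 212813/363 ≈ 586.26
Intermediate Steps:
I = -19/1452 (I = (19*(-1/33))*(1/44) = -19/33*1/44 = -19/1452 ≈ -0.013085)
C = -3 (C = 3*(-1) = -3)
N = 31963/5808 (N = 3 - ((-3 - 19/1452) - 7)/4 = 3 - (-4375/1452 - 7)/4 = 3 - 1/4*(-14539/1452) = 3 + 14539/5808 = 31963/5808 ≈ 5.5033)
N*80 + 146 = (31963/5808)*80 + 146 = 159815/363 + 146 = 212813/363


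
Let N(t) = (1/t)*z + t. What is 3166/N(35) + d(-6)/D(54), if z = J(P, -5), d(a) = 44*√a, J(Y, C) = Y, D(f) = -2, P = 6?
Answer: 110810/1231 - 22*I*√6 ≈ 90.016 - 53.889*I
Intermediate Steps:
z = 6
N(t) = t + 6/t (N(t) = (1/t)*6 + t = 6/t + t = t + 6/t)
3166/N(35) + d(-6)/D(54) = 3166/(35 + 6/35) + (44*√(-6))/(-2) = 3166/(35 + 6*(1/35)) + (44*(I*√6))*(-½) = 3166/(35 + 6/35) + (44*I*√6)*(-½) = 3166/(1231/35) - 22*I*√6 = 3166*(35/1231) - 22*I*√6 = 110810/1231 - 22*I*√6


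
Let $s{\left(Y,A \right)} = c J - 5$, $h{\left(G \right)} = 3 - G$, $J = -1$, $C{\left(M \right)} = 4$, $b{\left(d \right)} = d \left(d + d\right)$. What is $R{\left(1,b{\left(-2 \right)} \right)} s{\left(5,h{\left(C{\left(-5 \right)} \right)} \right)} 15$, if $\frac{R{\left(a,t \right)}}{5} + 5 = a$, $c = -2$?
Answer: $900$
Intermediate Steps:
$b{\left(d \right)} = 2 d^{2}$ ($b{\left(d \right)} = d 2 d = 2 d^{2}$)
$R{\left(a,t \right)} = -25 + 5 a$
$s{\left(Y,A \right)} = -3$ ($s{\left(Y,A \right)} = \left(-2\right) \left(-1\right) - 5 = 2 - 5 = -3$)
$R{\left(1,b{\left(-2 \right)} \right)} s{\left(5,h{\left(C{\left(-5 \right)} \right)} \right)} 15 = \left(-25 + 5 \cdot 1\right) \left(-3\right) 15 = \left(-25 + 5\right) \left(-3\right) 15 = \left(-20\right) \left(-3\right) 15 = 60 \cdot 15 = 900$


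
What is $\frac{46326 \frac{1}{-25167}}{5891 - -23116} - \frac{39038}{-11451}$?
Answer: $\frac{287858160004}{84438883881} \approx 3.4091$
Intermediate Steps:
$\frac{46326 \frac{1}{-25167}}{5891 - -23116} - \frac{39038}{-11451} = \frac{46326 \left(- \frac{1}{25167}\right)}{5891 + 23116} - - \frac{39038}{11451} = - \frac{15442}{8389 \cdot 29007} + \frac{39038}{11451} = \left(- \frac{15442}{8389}\right) \frac{1}{29007} + \frac{39038}{11451} = - \frac{15442}{243339723} + \frac{39038}{11451} = \frac{287858160004}{84438883881}$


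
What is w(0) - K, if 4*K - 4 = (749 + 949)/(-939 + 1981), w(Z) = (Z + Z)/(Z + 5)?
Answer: -2933/2084 ≈ -1.4074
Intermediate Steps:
w(Z) = 2*Z/(5 + Z) (w(Z) = (2*Z)/(5 + Z) = 2*Z/(5 + Z))
K = 2933/2084 (K = 1 + ((749 + 949)/(-939 + 1981))/4 = 1 + (1698/1042)/4 = 1 + (1698*(1/1042))/4 = 1 + (¼)*(849/521) = 1 + 849/2084 = 2933/2084 ≈ 1.4074)
w(0) - K = 2*0/(5 + 0) - 1*2933/2084 = 2*0/5 - 2933/2084 = 2*0*(⅕) - 2933/2084 = 0 - 2933/2084 = -2933/2084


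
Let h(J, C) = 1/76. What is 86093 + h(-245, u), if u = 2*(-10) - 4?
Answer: 6543069/76 ≈ 86093.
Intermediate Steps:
u = -24 (u = -20 - 4 = -24)
h(J, C) = 1/76
86093 + h(-245, u) = 86093 + 1/76 = 6543069/76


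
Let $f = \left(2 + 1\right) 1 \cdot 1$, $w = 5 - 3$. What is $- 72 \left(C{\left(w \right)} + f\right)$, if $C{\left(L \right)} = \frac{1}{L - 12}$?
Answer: $- \frac{1044}{5} \approx -208.8$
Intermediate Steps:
$w = 2$ ($w = 5 - 3 = 2$)
$f = 3$ ($f = 3 \cdot 1 \cdot 1 = 3 \cdot 1 = 3$)
$C{\left(L \right)} = \frac{1}{-12 + L}$
$- 72 \left(C{\left(w \right)} + f\right) = - 72 \left(\frac{1}{-12 + 2} + 3\right) = - 72 \left(\frac{1}{-10} + 3\right) = - 72 \left(- \frac{1}{10} + 3\right) = \left(-72\right) \frac{29}{10} = - \frac{1044}{5}$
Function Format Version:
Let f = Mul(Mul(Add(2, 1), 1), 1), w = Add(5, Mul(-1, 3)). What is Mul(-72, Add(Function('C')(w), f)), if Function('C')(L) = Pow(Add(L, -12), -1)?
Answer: Rational(-1044, 5) ≈ -208.80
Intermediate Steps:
w = 2 (w = Add(5, -3) = 2)
f = 3 (f = Mul(Mul(3, 1), 1) = Mul(3, 1) = 3)
Function('C')(L) = Pow(Add(-12, L), -1)
Mul(-72, Add(Function('C')(w), f)) = Mul(-72, Add(Pow(Add(-12, 2), -1), 3)) = Mul(-72, Add(Pow(-10, -1), 3)) = Mul(-72, Add(Rational(-1, 10), 3)) = Mul(-72, Rational(29, 10)) = Rational(-1044, 5)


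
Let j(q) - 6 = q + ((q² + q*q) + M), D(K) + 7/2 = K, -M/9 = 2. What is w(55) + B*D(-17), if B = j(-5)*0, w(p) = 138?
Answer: 138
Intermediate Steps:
M = -18 (M = -9*2 = -18)
D(K) = -7/2 + K
j(q) = -12 + q + 2*q² (j(q) = 6 + (q + ((q² + q*q) - 18)) = 6 + (q + ((q² + q²) - 18)) = 6 + (q + (2*q² - 18)) = 6 + (q + (-18 + 2*q²)) = 6 + (-18 + q + 2*q²) = -12 + q + 2*q²)
B = 0 (B = (-12 - 5 + 2*(-5)²)*0 = (-12 - 5 + 2*25)*0 = (-12 - 5 + 50)*0 = 33*0 = 0)
w(55) + B*D(-17) = 138 + 0*(-7/2 - 17) = 138 + 0*(-41/2) = 138 + 0 = 138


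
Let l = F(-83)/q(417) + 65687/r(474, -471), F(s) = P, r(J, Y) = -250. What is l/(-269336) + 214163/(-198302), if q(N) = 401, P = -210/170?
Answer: -49107709563863121/45511883319578000 ≈ -1.0790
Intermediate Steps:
P = -21/17 (P = -210*1/170 = -21/17 ≈ -1.2353)
F(s) = -21/17
l = -447793529/1704250 (l = -21/17/401 + 65687/(-250) = -21/17*1/401 + 65687*(-1/250) = -21/6817 - 65687/250 = -447793529/1704250 ≈ -262.75)
l/(-269336) + 214163/(-198302) = -447793529/1704250/(-269336) + 214163/(-198302) = -447793529/1704250*(-1/269336) + 214163*(-1/198302) = 447793529/459015878000 - 214163/198302 = -49107709563863121/45511883319578000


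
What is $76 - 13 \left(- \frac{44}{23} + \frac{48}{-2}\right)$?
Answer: $\frac{9496}{23} \approx 412.87$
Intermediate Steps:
$76 - 13 \left(- \frac{44}{23} + \frac{48}{-2}\right) = 76 - 13 \left(\left(-44\right) \frac{1}{23} + 48 \left(- \frac{1}{2}\right)\right) = 76 - 13 \left(- \frac{44}{23} - 24\right) = 76 - - \frac{7748}{23} = 76 + \frac{7748}{23} = \frac{9496}{23}$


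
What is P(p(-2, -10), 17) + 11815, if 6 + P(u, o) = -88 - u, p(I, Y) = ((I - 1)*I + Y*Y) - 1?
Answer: 11616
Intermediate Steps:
p(I, Y) = -1 + Y**2 + I*(-1 + I) (p(I, Y) = ((-1 + I)*I + Y**2) - 1 = (I*(-1 + I) + Y**2) - 1 = (Y**2 + I*(-1 + I)) - 1 = -1 + Y**2 + I*(-1 + I))
P(u, o) = -94 - u (P(u, o) = -6 + (-88 - u) = -94 - u)
P(p(-2, -10), 17) + 11815 = (-94 - (-1 + (-2)**2 + (-10)**2 - 1*(-2))) + 11815 = (-94 - (-1 + 4 + 100 + 2)) + 11815 = (-94 - 1*105) + 11815 = (-94 - 105) + 11815 = -199 + 11815 = 11616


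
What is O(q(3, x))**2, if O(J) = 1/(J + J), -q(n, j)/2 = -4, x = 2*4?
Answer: 1/256 ≈ 0.0039063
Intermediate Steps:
x = 8
q(n, j) = 8 (q(n, j) = -2*(-4) = 8)
O(J) = 1/(2*J)
O(q(3, x))**2 = ((1/2)/8)**2 = ((1/2)*(1/8))**2 = (1/16)**2 = 1/256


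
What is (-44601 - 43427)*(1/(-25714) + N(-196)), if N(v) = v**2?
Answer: -43478306618322/12857 ≈ -3.3817e+9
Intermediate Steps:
(-44601 - 43427)*(1/(-25714) + N(-196)) = (-44601 - 43427)*(1/(-25714) + (-196)**2) = -88028*(-1/25714 + 38416) = -88028*987829023/25714 = -43478306618322/12857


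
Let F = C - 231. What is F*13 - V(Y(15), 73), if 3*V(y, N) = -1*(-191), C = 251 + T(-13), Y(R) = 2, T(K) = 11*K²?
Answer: 73090/3 ≈ 24363.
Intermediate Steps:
C = 2110 (C = 251 + 11*(-13)² = 251 + 11*169 = 251 + 1859 = 2110)
V(y, N) = 191/3 (V(y, N) = (-1*(-191))/3 = (⅓)*191 = 191/3)
F = 1879 (F = 2110 - 231 = 1879)
F*13 - V(Y(15), 73) = 1879*13 - 1*191/3 = 24427 - 191/3 = 73090/3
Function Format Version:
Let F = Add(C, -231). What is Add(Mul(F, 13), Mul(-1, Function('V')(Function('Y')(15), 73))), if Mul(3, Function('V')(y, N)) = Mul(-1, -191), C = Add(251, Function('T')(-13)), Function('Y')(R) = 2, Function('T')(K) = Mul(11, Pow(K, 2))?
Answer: Rational(73090, 3) ≈ 24363.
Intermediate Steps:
C = 2110 (C = Add(251, Mul(11, Pow(-13, 2))) = Add(251, Mul(11, 169)) = Add(251, 1859) = 2110)
Function('V')(y, N) = Rational(191, 3) (Function('V')(y, N) = Mul(Rational(1, 3), Mul(-1, -191)) = Mul(Rational(1, 3), 191) = Rational(191, 3))
F = 1879 (F = Add(2110, -231) = 1879)
Add(Mul(F, 13), Mul(-1, Function('V')(Function('Y')(15), 73))) = Add(Mul(1879, 13), Mul(-1, Rational(191, 3))) = Add(24427, Rational(-191, 3)) = Rational(73090, 3)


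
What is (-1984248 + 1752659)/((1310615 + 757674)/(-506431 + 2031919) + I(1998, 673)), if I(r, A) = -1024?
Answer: 353286240432/1560031423 ≈ 226.46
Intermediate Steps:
(-1984248 + 1752659)/((1310615 + 757674)/(-506431 + 2031919) + I(1998, 673)) = (-1984248 + 1752659)/((1310615 + 757674)/(-506431 + 2031919) - 1024) = -231589/(2068289/1525488 - 1024) = -231589/(-1560031423/1525488) = -231589*(-1525488/1560031423) = 353286240432/1560031423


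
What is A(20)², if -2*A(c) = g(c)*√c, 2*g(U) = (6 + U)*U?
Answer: 338000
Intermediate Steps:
g(U) = U*(6 + U)/2 (g(U) = ((6 + U)*U)/2 = (U*(6 + U))/2 = U*(6 + U)/2)
A(c) = -c^(3/2)*(6 + c)/4 (A(c) = -c*(6 + c)/2*√c/2 = -c^(3/2)*(6 + c)/4)
A(20)² = (20^(3/2)*(-6 - 1*20)/4)² = ((40*√5)*(-6 - 20)/4)² = ((¼)*(40*√5)*(-26))² = (-260*√5)² = 338000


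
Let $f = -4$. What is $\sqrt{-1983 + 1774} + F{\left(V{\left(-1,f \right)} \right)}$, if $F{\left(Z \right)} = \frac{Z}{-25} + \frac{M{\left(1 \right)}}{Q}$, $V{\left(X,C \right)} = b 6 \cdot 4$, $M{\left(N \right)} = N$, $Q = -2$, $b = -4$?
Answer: $\frac{167}{50} + i \sqrt{209} \approx 3.34 + 14.457 i$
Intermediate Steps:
$V{\left(X,C \right)} = -96$ ($V{\left(X,C \right)} = \left(-4\right) 6 \cdot 4 = \left(-24\right) 4 = -96$)
$F{\left(Z \right)} = - \frac{1}{2} - \frac{Z}{25}$ ($F{\left(Z \right)} = \frac{Z}{-25} + 1 \frac{1}{-2} = Z \left(- \frac{1}{25}\right) + 1 \left(- \frac{1}{2}\right) = - \frac{Z}{25} - \frac{1}{2} = - \frac{1}{2} - \frac{Z}{25}$)
$\sqrt{-1983 + 1774} + F{\left(V{\left(-1,f \right)} \right)} = \sqrt{-1983 + 1774} - - \frac{167}{50} = \sqrt{-209} + \left(- \frac{1}{2} + \frac{96}{25}\right) = i \sqrt{209} + \frac{167}{50} = \frac{167}{50} + i \sqrt{209}$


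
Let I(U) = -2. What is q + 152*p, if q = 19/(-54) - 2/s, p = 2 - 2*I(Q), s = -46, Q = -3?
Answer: 1132321/1242 ≈ 911.69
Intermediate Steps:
p = 6 (p = 2 - 2*(-2) = 2 + 4 = 6)
q = -383/1242 (q = 19/(-54) - 2/(-46) = 19*(-1/54) - 2*(-1/46) = -19/54 + 1/23 = -383/1242 ≈ -0.30837)
q + 152*p = -383/1242 + 152*6 = -383/1242 + 912 = 1132321/1242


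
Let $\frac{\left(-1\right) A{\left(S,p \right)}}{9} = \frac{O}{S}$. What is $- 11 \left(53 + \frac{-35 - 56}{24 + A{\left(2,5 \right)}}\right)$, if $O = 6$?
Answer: $- \frac{2750}{3} \approx -916.67$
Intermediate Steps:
$A{\left(S,p \right)} = - \frac{54}{S}$ ($A{\left(S,p \right)} = - 9 \frac{6}{S} = - \frac{54}{S}$)
$- 11 \left(53 + \frac{-35 - 56}{24 + A{\left(2,5 \right)}}\right) = - 11 \left(53 + \frac{-35 - 56}{24 - \frac{54}{2}}\right) = - 11 \left(53 - \frac{91}{24 - 27}\right) = - 11 \left(53 - \frac{91}{-3}\right) = - 11 \left(53 - - \frac{91}{3}\right) = - 11 \left(53 + \frac{91}{3}\right) = \left(-11\right) \frac{250}{3} = - \frac{2750}{3}$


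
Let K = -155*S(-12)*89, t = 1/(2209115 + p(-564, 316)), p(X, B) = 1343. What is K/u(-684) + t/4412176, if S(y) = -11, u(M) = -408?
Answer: -184994790360197569/497399416567008 ≈ -371.92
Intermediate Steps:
t = 1/2210458 (t = 1/(2209115 + 1343) = 1/2210458 ≈ 4.5239e-7)
K = 151745 (K = -155*(-11)*89 = 1705*89 = 151745)
K/u(-684) + t/4412176 = 151745/(-408) + (1/2210458)/4412176 = 151745*(-1/408) + (1/2210458)*(1/4412176) = -151745/408 + 1/9752929736608 = -184994790360197569/497399416567008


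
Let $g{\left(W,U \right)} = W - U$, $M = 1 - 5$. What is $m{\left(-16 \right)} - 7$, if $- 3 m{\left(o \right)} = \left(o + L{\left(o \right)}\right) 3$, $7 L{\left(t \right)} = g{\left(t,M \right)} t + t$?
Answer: $- \frac{113}{7} \approx -16.143$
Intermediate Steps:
$M = -4$ ($M = 1 - 5 = -4$)
$L{\left(t \right)} = \frac{t}{7} + \frac{t \left(4 + t\right)}{7}$ ($L{\left(t \right)} = \frac{\left(t - -4\right) t + t}{7} = \frac{\left(t + 4\right) t + t}{7} = \frac{\left(4 + t\right) t + t}{7} = \frac{t \left(4 + t\right) + t}{7} = \frac{t + t \left(4 + t\right)}{7} = \frac{t}{7} + \frac{t \left(4 + t\right)}{7}$)
$m{\left(o \right)} = - o - \frac{o \left(5 + o\right)}{7}$ ($m{\left(o \right)} = - \frac{\left(o + \frac{o \left(5 + o\right)}{7}\right) 3}{3} = - \frac{3 o + \frac{3 o \left(5 + o\right)}{7}}{3} = - o - \frac{o \left(5 + o\right)}{7}$)
$m{\left(-16 \right)} - 7 = \frac{1}{7} \left(-16\right) \left(-12 - -16\right) - 7 = \frac{1}{7} \left(-16\right) \left(-12 + 16\right) - 7 = \frac{1}{7} \left(-16\right) 4 - 7 = - \frac{64}{7} - 7 = - \frac{113}{7}$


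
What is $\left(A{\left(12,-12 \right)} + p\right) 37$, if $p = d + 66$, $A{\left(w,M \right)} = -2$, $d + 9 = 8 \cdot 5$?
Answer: $3515$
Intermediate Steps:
$d = 31$ ($d = -9 + 8 \cdot 5 = -9 + 40 = 31$)
$p = 97$ ($p = 31 + 66 = 97$)
$\left(A{\left(12,-12 \right)} + p\right) 37 = \left(-2 + 97\right) 37 = 95 \cdot 37 = 3515$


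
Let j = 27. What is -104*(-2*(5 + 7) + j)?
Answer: -312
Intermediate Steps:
-104*(-2*(5 + 7) + j) = -104*(-2*(5 + 7) + 27) = -104*(-2*12 + 27) = -104*(-24 + 27) = -104*3 = -312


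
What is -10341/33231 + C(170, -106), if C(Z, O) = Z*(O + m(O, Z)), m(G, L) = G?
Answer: -399218527/11077 ≈ -36040.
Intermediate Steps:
C(Z, O) = 2*O*Z (C(Z, O) = Z*(O + O) = Z*(2*O) = 2*O*Z)
-10341/33231 + C(170, -106) = -10341/33231 + 2*(-106)*170 = -10341*1/33231 - 36040 = -3447/11077 - 36040 = -399218527/11077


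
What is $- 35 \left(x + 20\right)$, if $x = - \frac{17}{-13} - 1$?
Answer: $- \frac{9240}{13} \approx -710.77$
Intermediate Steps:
$x = \frac{4}{13}$ ($x = \left(-17\right) \left(- \frac{1}{13}\right) - 1 = \frac{17}{13} - 1 = \frac{4}{13} \approx 0.30769$)
$- 35 \left(x + 20\right) = - 35 \left(\frac{4}{13} + 20\right) = \left(-35\right) \frac{264}{13} = - \frac{9240}{13}$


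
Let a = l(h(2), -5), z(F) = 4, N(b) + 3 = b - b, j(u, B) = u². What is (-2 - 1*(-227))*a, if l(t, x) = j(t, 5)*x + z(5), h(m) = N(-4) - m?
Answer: -27225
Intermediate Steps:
N(b) = -3 (N(b) = -3 + (b - b) = -3 + 0 = -3)
h(m) = -3 - m
l(t, x) = 4 + x*t² (l(t, x) = t²*x + 4 = x*t² + 4 = 4 + x*t²)
a = -121 (a = 4 - 5*(-3 - 1*2)² = 4 - 5*(-3 - 2)² = 4 - 5*(-5)² = 4 - 5*25 = 4 - 125 = -121)
(-2 - 1*(-227))*a = (-2 - 1*(-227))*(-121) = (-2 + 227)*(-121) = 225*(-121) = -27225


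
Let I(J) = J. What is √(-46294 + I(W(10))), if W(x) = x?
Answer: 2*I*√11571 ≈ 215.14*I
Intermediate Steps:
√(-46294 + I(W(10))) = √(-46294 + 10) = √(-46284) = 2*I*√11571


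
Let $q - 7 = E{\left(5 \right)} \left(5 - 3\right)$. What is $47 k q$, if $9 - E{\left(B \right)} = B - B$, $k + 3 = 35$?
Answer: $37600$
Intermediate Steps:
$k = 32$ ($k = -3 + 35 = 32$)
$E{\left(B \right)} = 9$ ($E{\left(B \right)} = 9 - \left(B - B\right) = 9 - 0 = 9 + 0 = 9$)
$q = 25$ ($q = 7 + 9 \left(5 - 3\right) = 7 + 9 \cdot 2 = 7 + 18 = 25$)
$47 k q = 47 \cdot 32 \cdot 25 = 1504 \cdot 25 = 37600$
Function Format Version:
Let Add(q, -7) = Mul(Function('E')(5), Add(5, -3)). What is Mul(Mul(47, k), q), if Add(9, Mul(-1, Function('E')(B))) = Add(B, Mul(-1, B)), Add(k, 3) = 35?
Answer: 37600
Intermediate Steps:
k = 32 (k = Add(-3, 35) = 32)
Function('E')(B) = 9 (Function('E')(B) = Add(9, Mul(-1, Add(B, Mul(-1, B)))) = Add(9, Mul(-1, 0)) = Add(9, 0) = 9)
q = 25 (q = Add(7, Mul(9, Add(5, -3))) = Add(7, Mul(9, 2)) = Add(7, 18) = 25)
Mul(Mul(47, k), q) = Mul(Mul(47, 32), 25) = Mul(1504, 25) = 37600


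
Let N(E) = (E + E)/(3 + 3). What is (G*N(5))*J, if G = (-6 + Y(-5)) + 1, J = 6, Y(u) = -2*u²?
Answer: -550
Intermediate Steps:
N(E) = E/3 (N(E) = (2*E)/6 = (2*E)*(⅙) = E/3)
G = -55 (G = (-6 - 2*(-5)²) + 1 = (-6 - 2*25) + 1 = (-6 - 50) + 1 = -56 + 1 = -55)
(G*N(5))*J = -55*5/3*6 = -275/3*6 = -550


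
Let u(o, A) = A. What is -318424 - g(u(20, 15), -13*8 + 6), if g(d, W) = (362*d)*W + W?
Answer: 213814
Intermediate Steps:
g(d, W) = W + 362*W*d (g(d, W) = 362*W*d + W = W + 362*W*d)
-318424 - g(u(20, 15), -13*8 + 6) = -318424 - (-13*8 + 6)*(1 + 362*15) = -318424 - (-104 + 6)*(1 + 5430) = -318424 - (-98)*5431 = -318424 - 1*(-532238) = -318424 + 532238 = 213814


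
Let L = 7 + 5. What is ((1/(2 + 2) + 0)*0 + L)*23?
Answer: 276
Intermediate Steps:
L = 12
((1/(2 + 2) + 0)*0 + L)*23 = ((1/(2 + 2) + 0)*0 + 12)*23 = ((1/4 + 0)*0 + 12)*23 = ((¼ + 0)*0 + 12)*23 = ((¼)*0 + 12)*23 = (0 + 12)*23 = 12*23 = 276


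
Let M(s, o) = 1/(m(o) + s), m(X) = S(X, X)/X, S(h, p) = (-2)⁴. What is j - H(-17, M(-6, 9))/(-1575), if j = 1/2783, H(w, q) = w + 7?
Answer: -5251/876645 ≈ -0.0059899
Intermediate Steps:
S(h, p) = 16
m(X) = 16/X
M(s, o) = 1/(s + 16/o) (M(s, o) = 1/(16/o + s) = 1/(s + 16/o))
H(w, q) = 7 + w
j = 1/2783 ≈ 0.00035932
j - H(-17, M(-6, 9))/(-1575) = 1/2783 - (7 - 17)/(-1575) = 1/2783 - (-10)*(-1)/1575 = 1/2783 - 1*2/315 = 1/2783 - 2/315 = -5251/876645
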